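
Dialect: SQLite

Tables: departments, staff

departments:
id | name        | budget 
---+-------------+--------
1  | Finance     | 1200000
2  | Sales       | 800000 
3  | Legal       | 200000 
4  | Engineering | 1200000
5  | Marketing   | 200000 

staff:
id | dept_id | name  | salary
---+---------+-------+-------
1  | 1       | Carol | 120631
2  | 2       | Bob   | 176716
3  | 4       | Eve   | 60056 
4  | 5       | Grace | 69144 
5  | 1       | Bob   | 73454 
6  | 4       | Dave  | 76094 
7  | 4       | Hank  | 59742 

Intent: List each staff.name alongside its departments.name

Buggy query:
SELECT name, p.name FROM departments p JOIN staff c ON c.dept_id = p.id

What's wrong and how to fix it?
Bug: 'name' exists in both joined tables, so the database can't tell which one is meant

Fix: Prefix ambiguous columns with the table alias

Corrected query:
SELECT c.name, p.name FROM departments p JOIN staff c ON c.dept_id = p.id

Result:
name  | name       
------+------------
Carol | Finance    
Bob   | Sales      
Eve   | Engineering
Grace | Marketing  
Bob   | Finance    
Dave  | Engineering
Hank  | Engineering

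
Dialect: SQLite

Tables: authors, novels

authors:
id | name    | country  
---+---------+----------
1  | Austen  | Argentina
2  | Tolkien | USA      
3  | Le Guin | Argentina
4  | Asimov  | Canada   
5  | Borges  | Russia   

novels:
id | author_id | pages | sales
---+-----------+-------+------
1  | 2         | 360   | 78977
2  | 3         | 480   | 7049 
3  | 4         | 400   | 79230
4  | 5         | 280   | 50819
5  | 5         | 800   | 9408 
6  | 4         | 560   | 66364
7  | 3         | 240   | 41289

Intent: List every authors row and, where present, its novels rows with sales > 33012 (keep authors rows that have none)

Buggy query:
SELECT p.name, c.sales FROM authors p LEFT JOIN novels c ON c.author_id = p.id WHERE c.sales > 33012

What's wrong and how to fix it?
Bug: Filtering c.sales in WHERE discards the NULL rows produced by LEFT JOIN, turning it into an inner join

Fix: Move the right-table condition into the ON clause so unmatched parents are kept

Corrected query:
SELECT p.name, c.sales FROM authors p LEFT JOIN novels c ON c.author_id = p.id AND c.sales > 33012

Result:
name    | sales
--------+------
Austen  | NULL 
Tolkien | 78977
Le Guin | 41289
Asimov  | 66364
Asimov  | 79230
Borges  | 50819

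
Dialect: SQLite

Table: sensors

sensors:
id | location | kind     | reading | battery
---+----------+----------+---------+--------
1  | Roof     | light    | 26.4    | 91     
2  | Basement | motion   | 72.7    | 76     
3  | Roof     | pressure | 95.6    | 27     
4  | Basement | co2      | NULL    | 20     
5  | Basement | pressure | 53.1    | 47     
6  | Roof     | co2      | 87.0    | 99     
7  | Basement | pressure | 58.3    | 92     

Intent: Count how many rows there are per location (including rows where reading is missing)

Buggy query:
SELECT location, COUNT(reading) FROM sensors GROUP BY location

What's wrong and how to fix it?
Bug: COUNT(column) counts non-NULL values only; rows with NULL reading aren't counted

Fix: Use COUNT(*) to count all rows regardless of NULL

Corrected query:
SELECT location, COUNT(*) FROM sensors GROUP BY location

Result:
location | COUNT(*)
---------+---------
Basement | 4       
Roof     | 3       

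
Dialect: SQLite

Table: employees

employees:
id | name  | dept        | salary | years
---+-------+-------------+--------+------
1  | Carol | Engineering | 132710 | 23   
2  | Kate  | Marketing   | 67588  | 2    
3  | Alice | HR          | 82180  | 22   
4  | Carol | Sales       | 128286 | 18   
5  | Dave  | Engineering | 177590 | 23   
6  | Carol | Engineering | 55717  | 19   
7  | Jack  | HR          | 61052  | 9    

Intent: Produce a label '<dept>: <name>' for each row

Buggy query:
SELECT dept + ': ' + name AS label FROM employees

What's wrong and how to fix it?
Bug: SQLite uses || for string concatenation; + coerces text to numbers (yielding 0)

Fix: Replace + with || to concatenate text

Corrected query:
SELECT dept || ': ' || name AS label FROM employees

Result:
label             
------------------
Engineering: Carol
Marketing: Kate   
HR: Alice         
Sales: Carol      
Engineering: Dave 
Engineering: Carol
HR: Jack          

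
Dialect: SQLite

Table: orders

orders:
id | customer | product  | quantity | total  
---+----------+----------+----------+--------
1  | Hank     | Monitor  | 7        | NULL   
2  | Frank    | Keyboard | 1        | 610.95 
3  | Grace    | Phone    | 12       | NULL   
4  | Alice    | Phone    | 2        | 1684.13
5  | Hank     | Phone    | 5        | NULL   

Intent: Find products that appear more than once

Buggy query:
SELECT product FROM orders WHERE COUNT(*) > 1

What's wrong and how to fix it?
Bug: COUNT(*) is an aggregate and cannot be used in WHERE

Fix: Group first, then use HAVING for the count condition

Corrected query:
SELECT product FROM orders GROUP BY product HAVING COUNT(*) > 1

Result:
product
-------
Phone  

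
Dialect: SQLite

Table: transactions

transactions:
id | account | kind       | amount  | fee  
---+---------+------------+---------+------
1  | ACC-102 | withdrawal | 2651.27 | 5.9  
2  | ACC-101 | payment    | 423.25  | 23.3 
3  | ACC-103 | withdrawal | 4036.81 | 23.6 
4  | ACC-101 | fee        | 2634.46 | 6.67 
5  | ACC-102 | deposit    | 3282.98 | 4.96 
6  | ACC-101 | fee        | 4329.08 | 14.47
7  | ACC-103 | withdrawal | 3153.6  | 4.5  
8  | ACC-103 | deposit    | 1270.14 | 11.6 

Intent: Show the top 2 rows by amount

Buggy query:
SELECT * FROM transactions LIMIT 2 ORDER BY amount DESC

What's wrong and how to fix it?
Bug: LIMIT must come after ORDER BY

Fix: Sort with ORDER BY, then apply LIMIT

Corrected query:
SELECT * FROM transactions ORDER BY amount DESC LIMIT 2

Result:
id | account | kind       | amount  | fee  
---+---------+------------+---------+------
6  | ACC-101 | fee        | 4329.08 | 14.47
3  | ACC-103 | withdrawal | 4036.81 | 23.6 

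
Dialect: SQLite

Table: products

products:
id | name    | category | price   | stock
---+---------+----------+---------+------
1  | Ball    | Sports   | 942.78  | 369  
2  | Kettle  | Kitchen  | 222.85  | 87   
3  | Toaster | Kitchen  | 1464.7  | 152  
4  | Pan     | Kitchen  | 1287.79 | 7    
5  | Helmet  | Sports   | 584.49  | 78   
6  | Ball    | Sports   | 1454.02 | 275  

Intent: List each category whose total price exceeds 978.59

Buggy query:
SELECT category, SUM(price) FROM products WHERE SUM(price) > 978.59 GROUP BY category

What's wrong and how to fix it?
Bug: WHERE runs before GROUP BY, so aggregates aren't available there

Fix: Move the aggregate condition to a HAVING clause

Corrected query:
SELECT category, SUM(price) FROM products GROUP BY category HAVING SUM(price) > 978.59

Result:
category | SUM(price)
---------+-----------
Kitchen  | 2975.34   
Sports   | 2981.29   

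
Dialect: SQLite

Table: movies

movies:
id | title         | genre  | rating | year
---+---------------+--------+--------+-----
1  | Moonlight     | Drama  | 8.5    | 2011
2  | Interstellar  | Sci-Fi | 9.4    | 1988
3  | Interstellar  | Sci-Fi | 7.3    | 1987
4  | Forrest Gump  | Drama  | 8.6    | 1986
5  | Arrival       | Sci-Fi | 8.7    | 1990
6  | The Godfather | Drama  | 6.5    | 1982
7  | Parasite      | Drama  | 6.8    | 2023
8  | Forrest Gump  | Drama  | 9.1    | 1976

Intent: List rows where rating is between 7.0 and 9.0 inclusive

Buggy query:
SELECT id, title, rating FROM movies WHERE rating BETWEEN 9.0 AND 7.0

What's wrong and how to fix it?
Bug: BETWEEN expects the lower bound first; with 9.0 AND 7.0 the range is empty

Fix: Swap the bounds so the smaller value comes first

Corrected query:
SELECT id, title, rating FROM movies WHERE rating BETWEEN 7.0 AND 9.0

Result:
id | title        | rating
---+--------------+-------
1  | Moonlight    | 8.5   
3  | Interstellar | 7.3   
4  | Forrest Gump | 8.6   
5  | Arrival      | 8.7   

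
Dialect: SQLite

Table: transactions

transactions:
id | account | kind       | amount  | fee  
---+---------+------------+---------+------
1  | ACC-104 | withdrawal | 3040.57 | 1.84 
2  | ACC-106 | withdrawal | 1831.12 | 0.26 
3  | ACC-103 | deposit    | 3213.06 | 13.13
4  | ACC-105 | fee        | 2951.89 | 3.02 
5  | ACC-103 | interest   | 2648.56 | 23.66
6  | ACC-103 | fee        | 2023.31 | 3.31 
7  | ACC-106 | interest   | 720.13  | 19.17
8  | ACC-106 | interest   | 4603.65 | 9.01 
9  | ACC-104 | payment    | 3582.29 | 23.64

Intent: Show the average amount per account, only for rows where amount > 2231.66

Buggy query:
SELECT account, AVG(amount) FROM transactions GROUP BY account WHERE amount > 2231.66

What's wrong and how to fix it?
Bug: WHERE cannot follow GROUP BY

Fix: Place WHERE between FROM and GROUP BY

Corrected query:
SELECT account, AVG(amount) FROM transactions WHERE amount > 2231.66 GROUP BY account

Result:
account | AVG(amount)
--------+------------
ACC-103 | 2930.81    
ACC-104 | 3311.43    
ACC-105 | 2951.89    
ACC-106 | 4603.65    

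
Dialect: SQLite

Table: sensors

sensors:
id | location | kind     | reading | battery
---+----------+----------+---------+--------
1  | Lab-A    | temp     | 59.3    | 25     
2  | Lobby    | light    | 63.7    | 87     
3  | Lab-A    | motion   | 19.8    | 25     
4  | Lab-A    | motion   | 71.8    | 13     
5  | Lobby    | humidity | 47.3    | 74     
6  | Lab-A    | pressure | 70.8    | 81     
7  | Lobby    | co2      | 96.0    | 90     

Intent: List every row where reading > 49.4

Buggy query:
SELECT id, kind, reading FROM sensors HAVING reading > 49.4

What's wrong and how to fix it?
Bug: HAVING filters the output of aggregation, but this query has no GROUP BY and no aggregate functions, so SQLite rejects it (HAVING clause on a non-aggregate query); the condition here is per row

Fix: Use WHERE for row-level filtering

Corrected query:
SELECT id, kind, reading FROM sensors WHERE reading > 49.4

Result:
id | kind     | reading
---+----------+--------
1  | temp     | 59.3   
2  | light    | 63.7   
4  | motion   | 71.8   
6  | pressure | 70.8   
7  | co2      | 96     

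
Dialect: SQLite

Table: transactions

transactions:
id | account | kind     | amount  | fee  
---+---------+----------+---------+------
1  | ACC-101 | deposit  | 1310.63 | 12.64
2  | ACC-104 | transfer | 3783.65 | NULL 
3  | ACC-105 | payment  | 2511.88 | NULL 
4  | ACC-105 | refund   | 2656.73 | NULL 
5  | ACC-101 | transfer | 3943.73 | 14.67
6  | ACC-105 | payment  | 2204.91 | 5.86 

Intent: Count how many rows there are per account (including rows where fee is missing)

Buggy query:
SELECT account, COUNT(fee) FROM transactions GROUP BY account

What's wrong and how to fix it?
Bug: COUNT(fee) skips NULLs, so groups with missing fee are undercounted

Fix: Use COUNT(*) to count all rows regardless of NULL

Corrected query:
SELECT account, COUNT(*) FROM transactions GROUP BY account

Result:
account | COUNT(*)
--------+---------
ACC-101 | 2       
ACC-104 | 1       
ACC-105 | 3       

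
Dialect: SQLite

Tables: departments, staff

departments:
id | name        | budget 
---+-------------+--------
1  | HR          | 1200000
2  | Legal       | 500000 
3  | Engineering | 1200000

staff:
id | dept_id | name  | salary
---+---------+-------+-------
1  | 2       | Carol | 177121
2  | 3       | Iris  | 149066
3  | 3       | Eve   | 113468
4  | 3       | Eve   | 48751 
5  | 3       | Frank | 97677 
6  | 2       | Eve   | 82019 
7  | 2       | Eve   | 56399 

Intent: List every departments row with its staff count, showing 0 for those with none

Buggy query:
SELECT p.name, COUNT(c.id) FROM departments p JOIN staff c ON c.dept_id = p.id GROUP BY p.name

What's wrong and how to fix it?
Bug: INNER JOIN drops departments rows that have no matching staff rows

Fix: Use LEFT JOIN so parents without children still appear (COUNT(c.id) gives 0)

Corrected query:
SELECT p.name, COUNT(c.id) FROM departments p LEFT JOIN staff c ON c.dept_id = p.id GROUP BY p.name

Result:
name        | COUNT(c.id)
------------+------------
Engineering | 4          
HR          | 0          
Legal       | 3          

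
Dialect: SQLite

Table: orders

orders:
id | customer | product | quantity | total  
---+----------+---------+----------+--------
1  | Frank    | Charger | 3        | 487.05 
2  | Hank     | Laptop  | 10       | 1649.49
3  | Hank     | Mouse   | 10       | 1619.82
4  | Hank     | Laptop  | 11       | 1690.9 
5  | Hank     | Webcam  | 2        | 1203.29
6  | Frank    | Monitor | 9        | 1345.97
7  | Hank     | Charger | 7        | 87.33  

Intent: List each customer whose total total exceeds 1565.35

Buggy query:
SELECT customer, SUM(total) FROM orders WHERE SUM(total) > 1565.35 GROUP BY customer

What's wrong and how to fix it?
Bug: SUM(total) is an aggregate, but WHERE filters rows before aggregation

Fix: Move the aggregate condition to a HAVING clause

Corrected query:
SELECT customer, SUM(total) FROM orders GROUP BY customer HAVING SUM(total) > 1565.35

Result:
customer | SUM(total)
---------+-----------
Frank    | 1833.02   
Hank     | 6250.83   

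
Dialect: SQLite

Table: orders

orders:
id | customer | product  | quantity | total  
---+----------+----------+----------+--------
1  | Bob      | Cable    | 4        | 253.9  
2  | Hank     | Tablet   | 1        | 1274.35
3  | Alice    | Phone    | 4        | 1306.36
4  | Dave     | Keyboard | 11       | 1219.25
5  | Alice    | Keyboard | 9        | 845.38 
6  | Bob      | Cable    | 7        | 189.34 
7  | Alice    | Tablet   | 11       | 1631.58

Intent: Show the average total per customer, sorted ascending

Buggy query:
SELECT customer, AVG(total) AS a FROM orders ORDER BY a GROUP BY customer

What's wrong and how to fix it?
Bug: ORDER BY appears before GROUP BY; SQL clause order requires GROUP BY first

Fix: Reorder: SELECT … FROM … GROUP BY … ORDER BY …

Corrected query:
SELECT customer, AVG(total) AS a FROM orders GROUP BY customer ORDER BY a

Result:
customer | a          
---------+------------
Bob      | 221.62     
Dave     | 1219.25    
Alice    | 1261.106667
Hank     | 1274.35    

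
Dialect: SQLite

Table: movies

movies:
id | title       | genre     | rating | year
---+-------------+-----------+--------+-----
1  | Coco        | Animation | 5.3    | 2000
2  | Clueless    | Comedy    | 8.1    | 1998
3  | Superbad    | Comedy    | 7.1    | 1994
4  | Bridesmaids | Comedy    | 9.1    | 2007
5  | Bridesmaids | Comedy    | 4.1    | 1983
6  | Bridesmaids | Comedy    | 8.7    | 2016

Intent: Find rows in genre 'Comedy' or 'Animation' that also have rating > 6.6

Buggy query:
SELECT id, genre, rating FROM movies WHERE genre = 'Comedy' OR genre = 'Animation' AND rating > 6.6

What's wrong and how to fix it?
Bug: AND binds tighter than OR, so this parses as genre = 'Comedy' OR (genre = 'Animation' AND rating > 6.6)

Fix: Add parentheses around the OR so the AND applies to both alternatives

Corrected query:
SELECT id, genre, rating FROM movies WHERE (genre = 'Comedy' OR genre = 'Animation') AND rating > 6.6

Result:
id | genre  | rating
---+--------+-------
2  | Comedy | 8.1   
3  | Comedy | 7.1   
4  | Comedy | 9.1   
6  | Comedy | 8.7   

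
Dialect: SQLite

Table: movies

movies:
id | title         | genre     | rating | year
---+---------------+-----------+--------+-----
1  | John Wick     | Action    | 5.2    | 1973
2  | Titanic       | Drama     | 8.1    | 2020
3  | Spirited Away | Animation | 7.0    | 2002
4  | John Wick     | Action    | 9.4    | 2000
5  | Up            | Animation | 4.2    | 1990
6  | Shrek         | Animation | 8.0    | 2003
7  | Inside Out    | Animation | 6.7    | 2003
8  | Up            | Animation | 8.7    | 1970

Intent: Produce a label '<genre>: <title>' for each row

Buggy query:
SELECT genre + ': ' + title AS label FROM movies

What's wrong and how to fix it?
Bug: SQLite uses || for string concatenation; + coerces text to numbers (yielding 0)

Fix: Use the || operator for string concatenation

Corrected query:
SELECT genre || ': ' || title AS label FROM movies

Result:
label                   
------------------------
Action: John Wick       
Drama: Titanic          
Animation: Spirited Away
Action: John Wick       
Animation: Up           
Animation: Shrek        
Animation: Inside Out   
Animation: Up           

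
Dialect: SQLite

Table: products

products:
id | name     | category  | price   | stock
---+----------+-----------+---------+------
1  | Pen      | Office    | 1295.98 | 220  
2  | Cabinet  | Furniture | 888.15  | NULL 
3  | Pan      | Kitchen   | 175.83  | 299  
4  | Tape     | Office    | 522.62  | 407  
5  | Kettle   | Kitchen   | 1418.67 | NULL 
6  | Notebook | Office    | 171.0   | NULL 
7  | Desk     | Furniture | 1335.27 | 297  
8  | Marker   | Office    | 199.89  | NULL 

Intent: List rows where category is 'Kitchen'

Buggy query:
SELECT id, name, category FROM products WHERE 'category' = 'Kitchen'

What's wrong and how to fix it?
Bug: 'category' in single quotes is a string literal, not the column; the comparison is literal-vs-literal and never true

Fix: Remove the quotes around the column name (or use double quotes for an identifier)

Corrected query:
SELECT id, name, category FROM products WHERE category = 'Kitchen'

Result:
id | name   | category
---+--------+---------
3  | Pan    | Kitchen 
5  | Kettle | Kitchen 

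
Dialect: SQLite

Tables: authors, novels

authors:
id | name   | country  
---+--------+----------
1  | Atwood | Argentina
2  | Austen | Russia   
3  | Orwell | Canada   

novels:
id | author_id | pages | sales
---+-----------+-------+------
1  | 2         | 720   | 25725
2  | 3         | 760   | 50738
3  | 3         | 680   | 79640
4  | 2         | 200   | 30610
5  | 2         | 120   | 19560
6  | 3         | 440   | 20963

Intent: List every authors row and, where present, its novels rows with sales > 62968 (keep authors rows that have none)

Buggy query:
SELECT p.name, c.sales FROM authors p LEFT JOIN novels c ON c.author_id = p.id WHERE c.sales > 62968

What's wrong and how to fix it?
Bug: Filtering c.sales in WHERE discards the NULL rows produced by LEFT JOIN, turning it into an inner join

Fix: Move the right-table condition into the ON clause so unmatched parents are kept

Corrected query:
SELECT p.name, c.sales FROM authors p LEFT JOIN novels c ON c.author_id = p.id AND c.sales > 62968

Result:
name   | sales
-------+------
Atwood | NULL 
Austen | NULL 
Orwell | 79640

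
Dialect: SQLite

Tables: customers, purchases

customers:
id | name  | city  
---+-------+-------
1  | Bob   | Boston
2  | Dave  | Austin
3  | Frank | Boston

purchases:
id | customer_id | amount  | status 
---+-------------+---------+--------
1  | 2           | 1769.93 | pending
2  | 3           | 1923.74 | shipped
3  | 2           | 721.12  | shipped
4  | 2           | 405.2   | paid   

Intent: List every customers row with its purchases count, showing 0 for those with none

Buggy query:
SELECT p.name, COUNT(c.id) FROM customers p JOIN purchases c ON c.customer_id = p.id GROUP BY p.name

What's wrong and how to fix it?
Bug: An inner join excludes parents with zero children

Fix: Use LEFT JOIN so parents without children still appear (COUNT(c.id) gives 0)

Corrected query:
SELECT p.name, COUNT(c.id) FROM customers p LEFT JOIN purchases c ON c.customer_id = p.id GROUP BY p.name

Result:
name  | COUNT(c.id)
------+------------
Bob   | 0          
Dave  | 3          
Frank | 1          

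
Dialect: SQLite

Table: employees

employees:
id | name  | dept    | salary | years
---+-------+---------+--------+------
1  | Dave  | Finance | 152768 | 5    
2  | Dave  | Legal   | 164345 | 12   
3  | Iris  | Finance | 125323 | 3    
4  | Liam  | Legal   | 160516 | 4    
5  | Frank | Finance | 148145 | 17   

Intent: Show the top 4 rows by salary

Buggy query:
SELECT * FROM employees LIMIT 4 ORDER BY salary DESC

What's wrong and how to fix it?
Bug: LIMIT must come after ORDER BY

Fix: Swap the clauses: ORDER BY first, then LIMIT

Corrected query:
SELECT * FROM employees ORDER BY salary DESC LIMIT 4

Result:
id | name  | dept    | salary | years
---+-------+---------+--------+------
2  | Dave  | Legal   | 164345 | 12   
4  | Liam  | Legal   | 160516 | 4    
1  | Dave  | Finance | 152768 | 5    
5  | Frank | Finance | 148145 | 17   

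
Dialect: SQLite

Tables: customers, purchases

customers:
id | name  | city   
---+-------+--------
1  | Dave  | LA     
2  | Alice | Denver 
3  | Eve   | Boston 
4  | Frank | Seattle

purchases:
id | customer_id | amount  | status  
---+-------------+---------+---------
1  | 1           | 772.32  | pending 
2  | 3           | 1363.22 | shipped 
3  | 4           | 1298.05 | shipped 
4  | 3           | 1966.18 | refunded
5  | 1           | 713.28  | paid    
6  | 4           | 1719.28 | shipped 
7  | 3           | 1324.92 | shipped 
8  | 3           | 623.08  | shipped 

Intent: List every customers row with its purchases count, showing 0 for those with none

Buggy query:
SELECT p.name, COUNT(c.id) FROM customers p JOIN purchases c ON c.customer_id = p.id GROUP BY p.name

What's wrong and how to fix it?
Bug: INNER JOIN drops customers rows that have no matching purchases rows

Fix: Use LEFT JOIN so parents without children still appear (COUNT(c.id) gives 0)

Corrected query:
SELECT p.name, COUNT(c.id) FROM customers p LEFT JOIN purchases c ON c.customer_id = p.id GROUP BY p.name

Result:
name  | COUNT(c.id)
------+------------
Alice | 0          
Dave  | 2          
Eve   | 4          
Frank | 2          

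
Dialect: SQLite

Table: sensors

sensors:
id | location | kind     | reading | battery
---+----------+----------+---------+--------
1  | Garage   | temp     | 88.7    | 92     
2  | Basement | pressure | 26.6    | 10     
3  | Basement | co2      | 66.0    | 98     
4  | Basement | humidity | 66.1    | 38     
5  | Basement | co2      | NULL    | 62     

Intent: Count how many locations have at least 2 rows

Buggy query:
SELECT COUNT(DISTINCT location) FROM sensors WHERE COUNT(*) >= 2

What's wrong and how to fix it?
Bug: WHERE filters individual rows, not groups, so a group-level COUNT is invalid there

Fix: Use a subquery that GROUPs and filters with HAVING, then count its rows

Corrected query:
SELECT COUNT(*) FROM (SELECT location FROM sensors GROUP BY location HAVING COUNT(*) >= 2)

Result:
COUNT(*)
--------
1       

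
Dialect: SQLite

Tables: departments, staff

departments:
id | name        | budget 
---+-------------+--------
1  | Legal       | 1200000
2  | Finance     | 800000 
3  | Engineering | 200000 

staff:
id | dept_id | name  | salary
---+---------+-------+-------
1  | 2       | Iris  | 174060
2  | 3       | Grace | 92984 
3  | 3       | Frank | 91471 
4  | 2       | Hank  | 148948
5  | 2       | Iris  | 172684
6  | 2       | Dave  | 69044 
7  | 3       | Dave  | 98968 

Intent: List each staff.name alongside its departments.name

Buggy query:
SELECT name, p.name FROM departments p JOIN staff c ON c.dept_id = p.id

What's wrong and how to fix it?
Bug: Both tables have a 'name' column; the unqualified reference is ambiguous

Fix: Qualify the column with its table alias (c.name)

Corrected query:
SELECT c.name, p.name FROM departments p JOIN staff c ON c.dept_id = p.id

Result:
name  | name       
------+------------
Iris  | Finance    
Grace | Engineering
Frank | Engineering
Hank  | Finance    
Iris  | Finance    
Dave  | Finance    
Dave  | Engineering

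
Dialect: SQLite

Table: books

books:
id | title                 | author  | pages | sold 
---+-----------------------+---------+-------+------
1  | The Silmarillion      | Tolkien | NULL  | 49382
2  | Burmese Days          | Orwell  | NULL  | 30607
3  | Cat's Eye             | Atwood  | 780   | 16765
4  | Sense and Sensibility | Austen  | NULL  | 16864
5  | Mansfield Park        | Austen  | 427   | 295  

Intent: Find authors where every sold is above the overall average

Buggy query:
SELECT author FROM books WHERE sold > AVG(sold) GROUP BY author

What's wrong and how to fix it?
Bug: AVG() is an aggregate; it can't sit directly in WHERE

Fix: Compute the overall average in a scalar subquery and compare each group's MIN against it in HAVING

Corrected query:
SELECT author FROM books GROUP BY author HAVING MIN(sold) > (SELECT AVG(sold) FROM books)

Result:
author 
-------
Orwell 
Tolkien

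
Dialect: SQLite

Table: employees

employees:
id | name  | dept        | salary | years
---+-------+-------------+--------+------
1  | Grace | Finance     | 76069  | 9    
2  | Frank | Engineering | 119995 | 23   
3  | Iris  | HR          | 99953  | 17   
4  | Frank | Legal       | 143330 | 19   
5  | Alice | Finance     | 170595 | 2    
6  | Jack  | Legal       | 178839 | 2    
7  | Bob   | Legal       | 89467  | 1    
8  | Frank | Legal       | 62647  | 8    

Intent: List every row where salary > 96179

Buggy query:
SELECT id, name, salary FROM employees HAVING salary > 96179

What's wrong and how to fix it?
Bug: This is a non-aggregate query (no GROUP BY, no aggregates), so in SQLite the HAVING clause is invalid here; a row-level condition belongs in WHERE

Fix: Use WHERE for row-level filtering

Corrected query:
SELECT id, name, salary FROM employees WHERE salary > 96179

Result:
id | name  | salary
---+-------+-------
2  | Frank | 119995
3  | Iris  | 99953 
4  | Frank | 143330
5  | Alice | 170595
6  | Jack  | 178839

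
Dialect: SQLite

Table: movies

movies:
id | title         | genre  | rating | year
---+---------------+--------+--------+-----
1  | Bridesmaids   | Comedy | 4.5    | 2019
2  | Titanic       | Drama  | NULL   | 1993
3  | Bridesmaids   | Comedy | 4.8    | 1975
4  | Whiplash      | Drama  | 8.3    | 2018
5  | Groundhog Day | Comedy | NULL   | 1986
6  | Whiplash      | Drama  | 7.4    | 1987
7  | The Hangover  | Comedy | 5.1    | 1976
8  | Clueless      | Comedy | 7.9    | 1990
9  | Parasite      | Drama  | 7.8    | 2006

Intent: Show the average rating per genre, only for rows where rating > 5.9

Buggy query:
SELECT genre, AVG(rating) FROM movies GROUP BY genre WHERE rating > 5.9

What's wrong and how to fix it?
Bug: WHERE cannot follow GROUP BY

Fix: Move the WHERE clause before GROUP BY

Corrected query:
SELECT genre, AVG(rating) FROM movies WHERE rating > 5.9 GROUP BY genre

Result:
genre  | AVG(rating)
-------+------------
Comedy | 7.9        
Drama  | 7.833333   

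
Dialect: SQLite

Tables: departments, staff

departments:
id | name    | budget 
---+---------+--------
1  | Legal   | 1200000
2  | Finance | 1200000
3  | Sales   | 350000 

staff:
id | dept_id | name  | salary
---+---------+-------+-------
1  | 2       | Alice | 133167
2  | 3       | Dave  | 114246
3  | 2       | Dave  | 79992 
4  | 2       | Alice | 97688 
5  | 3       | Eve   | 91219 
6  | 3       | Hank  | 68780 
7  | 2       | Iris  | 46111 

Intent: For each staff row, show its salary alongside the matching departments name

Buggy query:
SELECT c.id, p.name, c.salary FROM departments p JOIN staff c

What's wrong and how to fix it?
Bug: Missing join condition: each staff row is matched to all departments rows instead of just its own

Fix: Specify the join condition linking the foreign key to the parent id

Corrected query:
SELECT c.id, p.name, c.salary FROM departments p JOIN staff c ON c.dept_id = p.id

Result:
id | name    | salary
---+---------+-------
1  | Finance | 133167
2  | Sales   | 114246
3  | Finance | 79992 
4  | Finance | 97688 
5  | Sales   | 91219 
6  | Sales   | 68780 
7  | Finance | 46111 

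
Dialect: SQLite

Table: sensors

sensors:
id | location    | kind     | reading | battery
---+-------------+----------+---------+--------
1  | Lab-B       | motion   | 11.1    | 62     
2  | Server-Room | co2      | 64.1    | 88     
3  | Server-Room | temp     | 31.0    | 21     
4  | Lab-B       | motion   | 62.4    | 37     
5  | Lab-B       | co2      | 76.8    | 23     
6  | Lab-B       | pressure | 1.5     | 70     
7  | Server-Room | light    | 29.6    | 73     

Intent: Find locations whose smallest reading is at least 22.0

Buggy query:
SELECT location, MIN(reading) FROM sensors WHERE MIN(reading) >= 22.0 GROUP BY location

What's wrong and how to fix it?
Bug: Aggregates like MIN are computed per group after WHERE runs

Fix: Use HAVING for the per-group MIN condition

Corrected query:
SELECT location, MIN(reading) FROM sensors GROUP BY location HAVING MIN(reading) >= 22.0

Result:
location    | MIN(reading)
------------+-------------
Server-Room | 29.6        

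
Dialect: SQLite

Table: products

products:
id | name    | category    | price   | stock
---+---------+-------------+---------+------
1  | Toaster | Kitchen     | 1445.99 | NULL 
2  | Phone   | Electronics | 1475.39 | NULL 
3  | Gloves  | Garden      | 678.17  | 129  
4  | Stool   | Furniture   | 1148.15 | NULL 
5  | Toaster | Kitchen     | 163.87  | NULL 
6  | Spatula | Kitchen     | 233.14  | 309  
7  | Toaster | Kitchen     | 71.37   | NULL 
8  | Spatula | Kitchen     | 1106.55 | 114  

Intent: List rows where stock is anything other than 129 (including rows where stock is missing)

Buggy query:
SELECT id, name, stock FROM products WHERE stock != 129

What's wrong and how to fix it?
Bug: Inequality against NULL is unknown, not true; rows with NULL are dropped

Fix: Add an explicit OR stock IS NULL to include the missing-value rows

Corrected query:
SELECT id, name, stock FROM products WHERE stock != 129 OR stock IS NULL

Result:
id | name    | stock
---+---------+------
1  | Toaster | NULL 
2  | Phone   | NULL 
4  | Stool   | NULL 
5  | Toaster | NULL 
6  | Spatula | 309  
7  | Toaster | NULL 
8  | Spatula | 114  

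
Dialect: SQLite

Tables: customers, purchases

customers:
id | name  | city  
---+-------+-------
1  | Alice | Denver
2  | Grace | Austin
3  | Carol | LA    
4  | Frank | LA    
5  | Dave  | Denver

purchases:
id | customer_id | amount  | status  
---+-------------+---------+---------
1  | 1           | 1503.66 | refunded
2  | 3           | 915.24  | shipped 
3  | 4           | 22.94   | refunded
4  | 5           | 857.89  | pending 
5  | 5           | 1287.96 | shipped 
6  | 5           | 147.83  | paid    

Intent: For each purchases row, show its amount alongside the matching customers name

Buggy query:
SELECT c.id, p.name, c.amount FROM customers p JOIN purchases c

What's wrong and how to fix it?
Bug: JOIN with no ON clause produces a cartesian product; every purchases row pairs with every customers row

Fix: Specify the join condition linking the foreign key to the parent id

Corrected query:
SELECT c.id, p.name, c.amount FROM customers p JOIN purchases c ON c.customer_id = p.id

Result:
id | name  | amount 
---+-------+--------
1  | Alice | 1503.66
2  | Carol | 915.24 
3  | Frank | 22.94  
4  | Dave  | 857.89 
5  | Dave  | 1287.96
6  | Dave  | 147.83 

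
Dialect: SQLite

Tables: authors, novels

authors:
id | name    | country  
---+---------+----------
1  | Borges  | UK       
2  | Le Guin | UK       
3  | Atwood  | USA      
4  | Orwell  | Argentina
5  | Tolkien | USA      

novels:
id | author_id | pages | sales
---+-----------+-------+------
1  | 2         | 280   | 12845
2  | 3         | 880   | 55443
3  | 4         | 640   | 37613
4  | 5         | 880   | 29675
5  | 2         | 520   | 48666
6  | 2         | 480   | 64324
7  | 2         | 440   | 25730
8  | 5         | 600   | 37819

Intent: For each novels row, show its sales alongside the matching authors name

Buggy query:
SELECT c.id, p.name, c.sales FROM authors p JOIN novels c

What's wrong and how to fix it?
Bug: Missing join condition: each novels row is matched to all authors rows instead of just its own

Fix: Specify the join condition linking the foreign key to the parent id

Corrected query:
SELECT c.id, p.name, c.sales FROM authors p JOIN novels c ON c.author_id = p.id

Result:
id | name    | sales
---+---------+------
1  | Le Guin | 12845
2  | Atwood  | 55443
3  | Orwell  | 37613
4  | Tolkien | 29675
5  | Le Guin | 48666
6  | Le Guin | 64324
7  | Le Guin | 25730
8  | Tolkien | 37819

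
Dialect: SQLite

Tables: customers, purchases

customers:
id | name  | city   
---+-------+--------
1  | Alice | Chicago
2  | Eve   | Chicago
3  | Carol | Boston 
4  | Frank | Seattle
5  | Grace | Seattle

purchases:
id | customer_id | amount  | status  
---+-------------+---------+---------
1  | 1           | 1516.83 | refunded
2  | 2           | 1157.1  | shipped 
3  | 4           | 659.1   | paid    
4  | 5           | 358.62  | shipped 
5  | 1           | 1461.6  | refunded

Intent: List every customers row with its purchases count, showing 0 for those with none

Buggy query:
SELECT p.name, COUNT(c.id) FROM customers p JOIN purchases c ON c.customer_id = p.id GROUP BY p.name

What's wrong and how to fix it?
Bug: An inner join excludes parents with zero children

Fix: Switch to LEFT JOIN to retain unmatched parent rows

Corrected query:
SELECT p.name, COUNT(c.id) FROM customers p LEFT JOIN purchases c ON c.customer_id = p.id GROUP BY p.name

Result:
name  | COUNT(c.id)
------+------------
Alice | 2          
Carol | 0          
Eve   | 1          
Frank | 1          
Grace | 1          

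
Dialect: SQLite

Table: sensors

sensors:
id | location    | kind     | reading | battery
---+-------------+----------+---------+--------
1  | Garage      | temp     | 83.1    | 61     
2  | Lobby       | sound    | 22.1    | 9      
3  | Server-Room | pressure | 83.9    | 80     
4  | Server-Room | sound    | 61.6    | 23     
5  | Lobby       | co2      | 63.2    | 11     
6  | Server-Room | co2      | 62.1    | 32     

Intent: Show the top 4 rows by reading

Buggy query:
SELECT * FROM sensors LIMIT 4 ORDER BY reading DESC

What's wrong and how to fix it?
Bug: LIMIT must come after ORDER BY

Fix: Sort with ORDER BY, then apply LIMIT

Corrected query:
SELECT * FROM sensors ORDER BY reading DESC LIMIT 4

Result:
id | location    | kind     | reading | battery
---+-------------+----------+---------+--------
3  | Server-Room | pressure | 83.9    | 80     
1  | Garage      | temp     | 83.1    | 61     
5  | Lobby       | co2      | 63.2    | 11     
6  | Server-Room | co2      | 62.1    | 32     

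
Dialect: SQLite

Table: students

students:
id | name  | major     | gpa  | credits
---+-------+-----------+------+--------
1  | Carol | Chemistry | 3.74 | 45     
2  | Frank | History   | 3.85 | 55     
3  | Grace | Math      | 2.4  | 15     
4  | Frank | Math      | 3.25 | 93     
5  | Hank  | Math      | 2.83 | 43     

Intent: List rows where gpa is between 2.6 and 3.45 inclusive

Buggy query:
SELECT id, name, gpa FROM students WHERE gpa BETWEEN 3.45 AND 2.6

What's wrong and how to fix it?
Bug: BETWEEN expects the lower bound first; with 3.45 AND 2.6 the range is empty

Fix: Swap the bounds so the smaller value comes first

Corrected query:
SELECT id, name, gpa FROM students WHERE gpa BETWEEN 2.6 AND 3.45

Result:
id | name  | gpa 
---+-------+-----
4  | Frank | 3.25
5  | Hank  | 2.83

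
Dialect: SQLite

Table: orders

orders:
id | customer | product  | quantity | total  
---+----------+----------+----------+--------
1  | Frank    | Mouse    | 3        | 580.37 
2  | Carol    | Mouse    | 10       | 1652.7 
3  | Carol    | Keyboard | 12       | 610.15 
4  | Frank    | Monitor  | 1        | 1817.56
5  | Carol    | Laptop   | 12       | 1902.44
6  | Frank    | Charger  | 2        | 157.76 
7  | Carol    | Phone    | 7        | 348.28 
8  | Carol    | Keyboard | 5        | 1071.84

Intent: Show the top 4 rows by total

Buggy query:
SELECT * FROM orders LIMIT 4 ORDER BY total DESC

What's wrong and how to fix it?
Bug: ORDER BY cannot follow LIMIT; LIMIT is the final clause

Fix: Swap the clauses: ORDER BY first, then LIMIT

Corrected query:
SELECT * FROM orders ORDER BY total DESC LIMIT 4

Result:
id | customer | product  | quantity | total  
---+----------+----------+----------+--------
5  | Carol    | Laptop   | 12       | 1902.44
4  | Frank    | Monitor  | 1        | 1817.56
2  | Carol    | Mouse    | 10       | 1652.7 
8  | Carol    | Keyboard | 5        | 1071.84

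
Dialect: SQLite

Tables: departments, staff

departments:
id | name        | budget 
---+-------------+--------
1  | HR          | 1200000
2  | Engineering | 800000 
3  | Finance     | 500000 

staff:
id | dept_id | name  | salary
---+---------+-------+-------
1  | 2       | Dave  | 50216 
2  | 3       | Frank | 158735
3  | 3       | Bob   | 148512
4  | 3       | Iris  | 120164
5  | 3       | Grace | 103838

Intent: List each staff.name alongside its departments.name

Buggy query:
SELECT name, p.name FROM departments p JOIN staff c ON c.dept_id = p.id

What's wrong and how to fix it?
Bug: Both tables have a 'name' column; the unqualified reference is ambiguous

Fix: Prefix ambiguous columns with the table alias

Corrected query:
SELECT c.name, p.name FROM departments p JOIN staff c ON c.dept_id = p.id

Result:
name  | name       
------+------------
Dave  | Engineering
Frank | Finance    
Bob   | Finance    
Iris  | Finance    
Grace | Finance    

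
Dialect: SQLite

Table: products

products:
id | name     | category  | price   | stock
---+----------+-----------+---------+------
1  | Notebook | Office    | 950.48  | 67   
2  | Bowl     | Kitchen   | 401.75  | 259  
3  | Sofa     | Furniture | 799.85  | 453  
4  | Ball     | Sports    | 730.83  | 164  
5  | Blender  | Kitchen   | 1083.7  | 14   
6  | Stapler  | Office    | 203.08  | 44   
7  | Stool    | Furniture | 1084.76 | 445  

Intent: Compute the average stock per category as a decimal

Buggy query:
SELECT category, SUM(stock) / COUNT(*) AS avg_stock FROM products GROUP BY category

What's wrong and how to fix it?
Bug: SUM(stock) and COUNT(*) are both integers; the division truncates the fractional part

Fix: Cast one side to REAL so the division keeps the fractional part

Corrected query:
SELECT category, SUM(stock) * 1.0 / COUNT(*) AS avg_stock FROM products GROUP BY category

Result:
category  | avg_stock
----------+----------
Furniture | 449      
Kitchen   | 136.5    
Office    | 55.5     
Sports    | 164      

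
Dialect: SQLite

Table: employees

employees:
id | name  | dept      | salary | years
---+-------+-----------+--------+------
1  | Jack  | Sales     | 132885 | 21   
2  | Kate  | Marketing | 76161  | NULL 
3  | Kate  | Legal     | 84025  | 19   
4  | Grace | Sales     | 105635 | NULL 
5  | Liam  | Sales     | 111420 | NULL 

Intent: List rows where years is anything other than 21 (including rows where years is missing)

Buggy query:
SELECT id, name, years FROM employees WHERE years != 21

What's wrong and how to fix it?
Bug: 'years != 21' is unknown when years is NULL, so NULL rows are silently excluded

Fix: Add an explicit OR years IS NULL to include the missing-value rows

Corrected query:
SELECT id, name, years FROM employees WHERE years != 21 OR years IS NULL

Result:
id | name  | years
---+-------+------
2  | Kate  | NULL 
3  | Kate  | 19   
4  | Grace | NULL 
5  | Liam  | NULL 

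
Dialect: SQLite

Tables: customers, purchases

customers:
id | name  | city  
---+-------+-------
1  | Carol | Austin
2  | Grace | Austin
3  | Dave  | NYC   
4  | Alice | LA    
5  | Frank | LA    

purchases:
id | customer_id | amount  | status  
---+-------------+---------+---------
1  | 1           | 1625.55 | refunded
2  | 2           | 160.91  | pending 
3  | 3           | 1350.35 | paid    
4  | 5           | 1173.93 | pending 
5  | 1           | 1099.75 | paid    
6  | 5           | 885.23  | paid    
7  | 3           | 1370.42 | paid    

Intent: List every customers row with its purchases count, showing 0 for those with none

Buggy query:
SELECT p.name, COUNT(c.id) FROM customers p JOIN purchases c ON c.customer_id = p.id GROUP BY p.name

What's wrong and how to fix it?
Bug: INNER JOIN drops customers rows that have no matching purchases rows

Fix: Switch to LEFT JOIN to retain unmatched parent rows

Corrected query:
SELECT p.name, COUNT(c.id) FROM customers p LEFT JOIN purchases c ON c.customer_id = p.id GROUP BY p.name

Result:
name  | COUNT(c.id)
------+------------
Alice | 0          
Carol | 2          
Dave  | 2          
Frank | 2          
Grace | 1          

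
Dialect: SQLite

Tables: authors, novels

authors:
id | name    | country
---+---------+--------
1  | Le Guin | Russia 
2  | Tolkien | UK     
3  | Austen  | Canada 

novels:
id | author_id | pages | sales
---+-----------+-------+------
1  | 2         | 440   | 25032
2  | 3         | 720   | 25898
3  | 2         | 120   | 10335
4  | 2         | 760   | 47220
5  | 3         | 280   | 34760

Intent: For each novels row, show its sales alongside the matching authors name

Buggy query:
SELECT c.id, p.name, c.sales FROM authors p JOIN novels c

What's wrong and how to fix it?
Bug: JOIN with no ON clause produces a cartesian product; every novels row pairs with every authors row

Fix: Add ON c.author_id = p.id to the JOIN

Corrected query:
SELECT c.id, p.name, c.sales FROM authors p JOIN novels c ON c.author_id = p.id

Result:
id | name    | sales
---+---------+------
1  | Tolkien | 25032
2  | Austen  | 25898
3  | Tolkien | 10335
4  | Tolkien | 47220
5  | Austen  | 34760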